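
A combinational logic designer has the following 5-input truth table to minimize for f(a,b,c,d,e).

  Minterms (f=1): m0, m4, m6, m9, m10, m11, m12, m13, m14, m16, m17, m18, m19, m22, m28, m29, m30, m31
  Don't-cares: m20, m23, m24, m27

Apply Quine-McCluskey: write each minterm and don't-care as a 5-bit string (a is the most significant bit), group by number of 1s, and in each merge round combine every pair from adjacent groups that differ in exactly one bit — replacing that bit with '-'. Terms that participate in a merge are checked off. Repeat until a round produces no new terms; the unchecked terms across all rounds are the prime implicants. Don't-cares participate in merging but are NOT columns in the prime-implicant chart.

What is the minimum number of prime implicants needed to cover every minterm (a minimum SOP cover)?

6

Round 0: 00000✓ 00100✓ 00110✓ 01001✓ 01010✓ 01011✓ 01100✓ 01101✓ 01110✓ 10000✓ 10001✓ 10010✓ 10011✓ 10100✓ 10110✓ 10111✓ 11000✓ 11011✓ 11100✓ 11101✓ 11110✓ 11111✓
Round 1: -0000✓ -0100✓ -0110✓ -1011 -1100✓ -1101✓ -1110✓ 0-100✓ 0-110✓ 00-00✓ 001-0✓ 01-01 01-10 010-1 0101- 011-0✓ 0110-✓ 1-000✓ 1-011✓ 1-100✓ 1-110✓ 1-111✓ 10-00✓ 10-10✓ 10-11✓ 100-0✓ 100-1✓ 1000-✓ 1001-✓ 101-0✓ 1011-✓ 11-00✓ 11-11✓ 111-0✓ 111-1✓ 1110-✓ 1111-✓
Round 2: --100✓ --110✓ -0-00 -01-0✓ -11-0✓ -110- 0-1-0✓ 1--00 1--11 1-1-0✓ 1-11- 10--0 10-1- 100-- 111--
Round 3: --1-0
PIs = {--1-0, -0-00, -1011, -110-, 01-01, 01-10, 010-1, 0101-, 1--00, 1--11, 1-11-, 10--0, 10-1-, 100--, 111--}
Coverage chart:
  m0: -0-00 ←essential
  m4: --1-0,-0-00
  m6: --1-0 ←essential
  m9: 01-01,010-1
  m10: 01-10,0101-
  m11: -1011,010-1,0101-
  m12: --1-0,-110-
  m13: -110-,01-01
  m14: --1-0,01-10
  m16: -0-00,1--00,10--0,100--
  m17: 100-- ←essential
  m18: 10--0,10-1-,100--
  m19: 1--11,10-1-,100--
  m22: --1-0,1-11-,10--0,10-1-
  m28: --1-0,-110-,1--00,111--
  m29: -110-,111--
  m30: --1-0,1-11-,111--
  m31: 1--11,1-11-,111--
Essential: --1-0, -0-00, 100--
Petrick residual → 01-01, 0101-, 111--
Min cover (6 terms): ce' + b'd'e' + a'bd'e + a'bc'd + ab'c' + abc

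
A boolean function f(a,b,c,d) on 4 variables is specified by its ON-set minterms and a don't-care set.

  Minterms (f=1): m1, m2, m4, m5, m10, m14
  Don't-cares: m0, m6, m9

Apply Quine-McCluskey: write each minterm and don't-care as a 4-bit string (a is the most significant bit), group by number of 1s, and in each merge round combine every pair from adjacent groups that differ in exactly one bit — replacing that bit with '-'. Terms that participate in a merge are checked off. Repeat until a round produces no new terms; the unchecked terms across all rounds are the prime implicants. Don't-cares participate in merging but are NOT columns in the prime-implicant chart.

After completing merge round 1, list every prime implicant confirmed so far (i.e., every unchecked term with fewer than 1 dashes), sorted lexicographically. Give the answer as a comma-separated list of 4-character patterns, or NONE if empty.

NONE

Round 0: 0000✓ 0001✓ 0010✓ 0100✓ 0101✓ 0110✓ 1001✓ 1010✓ 1110✓
Round 1: -001 -010✓ -110✓ 0-00✓ 0-01✓ 0-10✓ 00-0✓ 000-✓ 01-0✓ 010-✓ 1-10✓
Round 2: --10 0--0 0-0-
PIs = {--10, -001, 0--0, 0-0-}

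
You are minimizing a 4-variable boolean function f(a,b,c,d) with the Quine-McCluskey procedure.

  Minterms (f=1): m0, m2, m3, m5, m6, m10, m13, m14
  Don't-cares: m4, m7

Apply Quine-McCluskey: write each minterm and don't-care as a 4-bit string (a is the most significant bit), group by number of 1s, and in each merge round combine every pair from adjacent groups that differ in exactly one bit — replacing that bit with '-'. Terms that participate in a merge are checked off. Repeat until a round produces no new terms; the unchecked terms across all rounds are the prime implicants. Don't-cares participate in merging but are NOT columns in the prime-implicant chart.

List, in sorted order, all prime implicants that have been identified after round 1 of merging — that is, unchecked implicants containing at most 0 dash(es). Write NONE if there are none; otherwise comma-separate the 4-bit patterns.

NONE

Round 0: 0000✓ 0010✓ 0011✓ 0100✓ 0101✓ 0110✓ 0111✓ 1010✓ 1101✓ 1110✓
Round 1: -010✓ -101 -110✓ 0-00✓ 0-10✓ 0-11✓ 00-0✓ 001-✓ 01-0✓ 01-1✓ 010-✓ 011-✓ 1-10✓
Round 2: --10 0--0 0-1- 01--
PIs = {--10, -101, 0--0, 0-1-, 01--}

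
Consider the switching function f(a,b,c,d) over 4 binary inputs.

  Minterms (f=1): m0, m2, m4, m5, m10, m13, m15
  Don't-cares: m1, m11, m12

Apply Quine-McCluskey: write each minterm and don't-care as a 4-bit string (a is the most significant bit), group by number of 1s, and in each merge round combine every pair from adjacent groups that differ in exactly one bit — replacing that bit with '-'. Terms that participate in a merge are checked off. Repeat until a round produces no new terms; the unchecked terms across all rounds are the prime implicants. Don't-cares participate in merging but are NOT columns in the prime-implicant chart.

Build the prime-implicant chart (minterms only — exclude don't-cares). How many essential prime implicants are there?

0

Round 0: 0000✓ 0001✓ 0010✓ 0100✓ 0101✓ 1010✓ 1011✓ 1100✓ 1101✓ 1111✓
Round 1: -010 -100✓ -101✓ 0-00✓ 0-01✓ 00-0 000-✓ 010-✓ 1-11 101- 11-1 110-✓
Round 2: -10- 0-0-
PIs = {-010, -10-, 0-0-, 00-0, 1-11, 101-, 11-1}
Coverage chart:
  m0: 0-0-,00-0
  m2: -010,00-0
  m4: -10-,0-0-
  m5: -10-,0-0-
  m10: -010,101-
  m13: -10-,11-1
  m15: 1-11,11-1
(no essential prime implicants)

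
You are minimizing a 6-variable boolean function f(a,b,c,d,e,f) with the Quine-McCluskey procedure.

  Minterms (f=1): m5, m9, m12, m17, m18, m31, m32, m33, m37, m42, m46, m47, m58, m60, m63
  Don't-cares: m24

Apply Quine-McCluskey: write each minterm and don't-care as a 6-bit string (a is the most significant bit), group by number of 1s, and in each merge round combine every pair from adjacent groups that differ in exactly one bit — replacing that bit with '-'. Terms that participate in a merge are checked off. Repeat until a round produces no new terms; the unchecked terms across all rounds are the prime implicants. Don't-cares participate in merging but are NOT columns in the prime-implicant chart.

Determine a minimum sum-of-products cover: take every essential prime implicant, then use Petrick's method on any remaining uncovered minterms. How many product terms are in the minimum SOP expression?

[col 0] 000101*, 001001, 001100, 010001, 010010, 011000, 011111*, 100000*, 100001*, 100101*, 101010*, 101110*, 101111*, 111010*, 111100, 111111*
[col 1] -00101, -11111, 1-1010, 1-1111, 100-01, 10000-, 101-10, 10111-
Prime implicants: -00101, -11111, 001001, 001100, 010001, 010010, 011000, 1-1010, 1-1111, 100-01, 10000-, 101-10, 10111-, 111100
PI chart (minterm → PIs covering it):
  5 | -00101  (sole → essential)
  9 | 001001  (sole → essential)
  12 | 001100  (sole → essential)
  17 | 010001  (sole → essential)
  18 | 010010  (sole → essential)
  31 | -11111  (sole → essential)
  32 | 10000-  (sole → essential)
  33 | 100-01,10000-
  37 | -00101,100-01
  42 | 1-1010,101-10
  46 | 101-10,10111-
  47 | 1-1111,10111-
  58 | 1-1010  (sole → essential)
  60 | 111100  (sole → essential)
  63 | -11111,1-1111
Essential prime implicants: -00101, -11111, 001001, 001100, 010001, 010010, 1-1010, 10000-, 111100
Petrick residual → 10111-
Minimum SOP uses 10 PIs: b'c'de'f + bcdef + a'b'cd'e'f + a'b'cde'f' + a'bc'd'e'f + a'bc'd'ef' + acd'ef' + ab'c'd'e' + ab'cde + abcde'f'

10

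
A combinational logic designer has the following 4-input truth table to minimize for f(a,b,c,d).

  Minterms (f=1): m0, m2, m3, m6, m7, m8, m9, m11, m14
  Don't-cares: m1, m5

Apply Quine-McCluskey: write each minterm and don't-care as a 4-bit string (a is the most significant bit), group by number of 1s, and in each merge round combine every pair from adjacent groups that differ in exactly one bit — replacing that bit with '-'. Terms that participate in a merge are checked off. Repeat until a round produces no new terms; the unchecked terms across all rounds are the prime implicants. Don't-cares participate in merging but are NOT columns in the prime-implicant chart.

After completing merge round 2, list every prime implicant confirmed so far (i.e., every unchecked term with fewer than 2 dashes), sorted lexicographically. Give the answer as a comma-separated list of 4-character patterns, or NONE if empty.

[col 0] 0000*, 0001*, 0010*, 0011*, 0101*, 0110*, 0111*, 1000*, 1001*, 1011*, 1110*
[col 1] -000*, -001*, -011*, -110, 0-01*, 0-10*, 0-11*, 00-0*, 00-1*, 000-*, 001-*, 01-1*, 011-*, 10-1*, 100-*
[col 2] -0-1, -00-, 0--1, 0-1-, 00--
Prime implicants: -0-1, -00-, -110, 0--1, 0-1-, 00--

-110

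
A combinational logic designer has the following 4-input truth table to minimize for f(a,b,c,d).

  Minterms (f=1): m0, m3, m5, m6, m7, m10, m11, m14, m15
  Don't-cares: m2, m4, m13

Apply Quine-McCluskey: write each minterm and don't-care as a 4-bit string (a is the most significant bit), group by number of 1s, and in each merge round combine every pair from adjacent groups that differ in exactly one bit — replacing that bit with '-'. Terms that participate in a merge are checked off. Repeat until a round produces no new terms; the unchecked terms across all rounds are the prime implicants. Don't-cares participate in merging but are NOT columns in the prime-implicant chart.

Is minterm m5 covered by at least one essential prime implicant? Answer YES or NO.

NO

size-2^0 implicants → 0000(✓)  0010(✓)  0011(✓)  0100(✓)  0101(✓)  0110(✓)  0111(✓)  1010(✓)  1011(✓)  1101(✓)  1110(✓)  1111(✓)
size-2^1 implicants → -010(✓)  -011(✓)  -101(✓)  -110(✓)  -111(✓)  0-00(✓)  0-10(✓)  0-11(✓)  00-0(✓)  001-(✓)  01-0(✓)  01-1(✓)  010-(✓)  011-(✓)  1-10(✓)  1-11(✓)  101-(✓)  11-1(✓)  111-(✓)
size-2^2 implicants → --10(✓)  --11(✓)  -01-(✓)  -1-1  -11-(✓)  0--0  0-1-(✓)  01--  1-1-(✓)
size-2^3 implicants → --1-
Unchecked terms (primes): --1-, -1-1, 0--0, 01--
Minterm coverage:
  m0 ⊆ 0--0 [E]
  m3 ⊆ --1- [E]
  m5 ⊆ -1-1,01--
  m6 ⊆ --1-,0--0,01--
  m7 ⊆ --1-,-1-1,01--
  m10 ⊆ --1- [E]
  m11 ⊆ --1- [E]
  m14 ⊆ --1- [E]
  m15 ⊆ --1-,-1-1
E = {--1-, 0--0}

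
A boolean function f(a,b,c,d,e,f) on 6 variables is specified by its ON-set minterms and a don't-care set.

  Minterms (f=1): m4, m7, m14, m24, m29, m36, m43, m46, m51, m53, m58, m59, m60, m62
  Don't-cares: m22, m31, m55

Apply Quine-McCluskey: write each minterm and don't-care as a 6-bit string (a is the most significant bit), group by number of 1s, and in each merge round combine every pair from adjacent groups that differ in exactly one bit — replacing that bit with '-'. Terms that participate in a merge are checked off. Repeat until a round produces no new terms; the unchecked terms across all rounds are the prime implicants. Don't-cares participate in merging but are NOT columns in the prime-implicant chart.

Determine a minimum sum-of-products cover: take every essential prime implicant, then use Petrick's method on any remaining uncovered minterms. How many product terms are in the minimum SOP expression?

size-2^0 implicants → 000100(✓)  000111  001110(✓)  010110  011000  011101(✓)  011111(✓)  100100(✓)  101011(✓)  101110(✓)  110011(✓)  110101(✓)  110111(✓)  111010(✓)  111011(✓)  111100(✓)  111110(✓)
size-2^1 implicants → -00100  -01110  0111-1  1-1011  1-1110  11-011  110-11  1101-1  111-10  11101-  1111-0
Unchecked terms (primes): -00100, -01110, 000111, 010110, 011000, 0111-1, 1-1011, 1-1110, 11-011, 110-11, 1101-1, 111-10, 11101-, 1111-0
Minterm coverage:
  m4 ⊆ -00100 [E]
  m7 ⊆ 000111 [E]
  m14 ⊆ -01110 [E]
  m24 ⊆ 011000 [E]
  m29 ⊆ 0111-1 [E]
  m36 ⊆ -00100 [E]
  m43 ⊆ 1-1011 [E]
  m46 ⊆ -01110,1-1110
  m51 ⊆ 11-011,110-11
  m53 ⊆ 1101-1 [E]
  m58 ⊆ 111-10,11101-
  m59 ⊆ 1-1011,11-011,11101-
  m60 ⊆ 1111-0 [E]
  m62 ⊆ 1-1110,111-10,1111-0
E = {-00100, -01110, 000111, 011000, 0111-1, 1-1011, 1101-1, 1111-0}
Petrick residual → 11-011, 111-10
Cover = b'c'de'f' + b'cdef' + a'b'c'def + a'bcd'e'f' + a'bcdf + acd'ef + abd'ef + abc'df + abcef' + abcdf'  |cover|=10

10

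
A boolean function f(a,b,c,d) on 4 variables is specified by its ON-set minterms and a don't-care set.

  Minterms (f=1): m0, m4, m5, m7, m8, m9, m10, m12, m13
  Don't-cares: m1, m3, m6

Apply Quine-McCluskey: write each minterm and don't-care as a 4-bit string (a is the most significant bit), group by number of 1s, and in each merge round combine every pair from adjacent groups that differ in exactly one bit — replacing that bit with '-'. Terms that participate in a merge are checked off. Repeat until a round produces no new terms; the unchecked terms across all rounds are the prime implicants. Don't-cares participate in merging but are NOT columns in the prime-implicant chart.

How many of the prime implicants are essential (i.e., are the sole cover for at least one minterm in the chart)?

size-2^0 implicants → 0000(✓)  0001(✓)  0011(✓)  0100(✓)  0101(✓)  0110(✓)  0111(✓)  1000(✓)  1001(✓)  1010(✓)  1100(✓)  1101(✓)
size-2^1 implicants → -000(✓)  -001(✓)  -100(✓)  -101(✓)  0-00(✓)  0-01(✓)  0-11(✓)  00-1(✓)  000-(✓)  01-0(✓)  01-1(✓)  010-(✓)  011-(✓)  1-00(✓)  1-01(✓)  10-0  100-(✓)  110-(✓)
size-2^2 implicants → --00(✓)  --01(✓)  -00-(✓)  -10-(✓)  0--1  0-0-(✓)  01--  1-0-(✓)
size-2^3 implicants → --0-
Unchecked terms (primes): --0-, 0--1, 01--, 10-0
Minterm coverage:
  m0 ⊆ --0- [E]
  m4 ⊆ --0-,01--
  m5 ⊆ --0-,0--1,01--
  m7 ⊆ 0--1,01--
  m8 ⊆ --0-,10-0
  m9 ⊆ --0- [E]
  m10 ⊆ 10-0 [E]
  m12 ⊆ --0- [E]
  m13 ⊆ --0- [E]
E = {--0-, 10-0}

2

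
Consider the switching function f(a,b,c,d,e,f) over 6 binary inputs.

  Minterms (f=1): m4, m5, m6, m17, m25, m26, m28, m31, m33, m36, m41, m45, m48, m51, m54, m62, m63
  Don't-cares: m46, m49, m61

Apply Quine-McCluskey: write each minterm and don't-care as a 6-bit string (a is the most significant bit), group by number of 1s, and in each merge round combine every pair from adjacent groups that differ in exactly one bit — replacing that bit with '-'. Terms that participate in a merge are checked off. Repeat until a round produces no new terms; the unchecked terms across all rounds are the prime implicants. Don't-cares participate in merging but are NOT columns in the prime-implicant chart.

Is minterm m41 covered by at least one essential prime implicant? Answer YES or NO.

NO

[col 0] 000100*, 000101*, 000110*, 010001*, 011001*, 011010, 011100, 011111*, 100001*, 100100*, 101001*, 101101*, 101110*, 110000*, 110001*, 110011*, 110110*, 111101*, 111110*, 111111*
[col 1] -00100, -10001, -11111, 0001-0, 00010-, 01-001, 1-0001, 1-1101, 1-1110, 10-001, 101-01, 11-110, 1100-1, 11000-, 1111-1, 11111-
Prime implicants: -00100, -10001, -11111, 0001-0, 00010-, 01-001, 011010, 011100, 1-0001, 1-1101, 1-1110, 10-001, 101-01, 11-110, 1100-1, 11000-, 1111-1, 11111-
PI chart (minterm → PIs covering it):
  4 | -00100,0001-0,00010-
  5 | 00010-  (sole → essential)
  6 | 0001-0  (sole → essential)
  17 | -10001,01-001
  25 | 01-001  (sole → essential)
  26 | 011010  (sole → essential)
  28 | 011100  (sole → essential)
  31 | -11111  (sole → essential)
  33 | 1-0001,10-001
  36 | -00100  (sole → essential)
  41 | 10-001,101-01
  45 | 1-1101,101-01
  48 | 11000-  (sole → essential)
  51 | 1100-1  (sole → essential)
  54 | 11-110  (sole → essential)
  62 | 1-1110,11-110,11111-
  63 | -11111,1111-1,11111-
Essential prime implicants: -00100, -11111, 0001-0, 00010-, 01-001, 011010, 011100, 11-110, 1100-1, 11000-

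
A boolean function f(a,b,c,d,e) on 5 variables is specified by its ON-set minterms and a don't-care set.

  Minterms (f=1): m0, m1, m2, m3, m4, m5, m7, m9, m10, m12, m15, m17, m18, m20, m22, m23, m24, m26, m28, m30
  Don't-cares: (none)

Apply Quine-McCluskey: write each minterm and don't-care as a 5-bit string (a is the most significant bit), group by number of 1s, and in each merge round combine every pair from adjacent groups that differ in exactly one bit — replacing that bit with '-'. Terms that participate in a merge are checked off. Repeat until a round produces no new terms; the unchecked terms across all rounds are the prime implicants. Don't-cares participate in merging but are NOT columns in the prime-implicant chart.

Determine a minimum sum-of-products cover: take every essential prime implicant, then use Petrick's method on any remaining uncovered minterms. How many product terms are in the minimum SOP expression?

Round 0: 00000✓ 00001✓ 00010✓ 00011✓ 00100✓ 00101✓ 00111✓ 01001✓ 01010✓ 01100✓ 01111✓ 10001✓ 10010✓ 10100✓ 10110✓ 10111✓ 11000✓ 11010✓ 11100✓ 11110✓
Round 1: -0001 -0010✓ -0100✓ -0111 -1010✓ -1100✓ 0-001 0-010✓ 0-100✓ 0-111 00-00✓ 00-01✓ 00-11✓ 000-0✓ 000-1✓ 0000-✓ 0001-✓ 001-1✓ 0010-✓ 1-010✓ 1-100✓ 1-110✓ 10-10✓ 101-0✓ 1011- 11-00✓ 11-10✓ 110-0✓ 111-0✓
Round 2: --010 --100 00--1 00-0- 000-- 1--10 1-1-0 11--0
PIs = {--010, --100, -0001, -0111, 0-001, 0-111, 00--1, 00-0-, 000--, 1--10, 1-1-0, 1011-, 11--0}
Coverage chart:
  m0: 00-0-,000--
  m1: -0001,0-001,00--1,00-0-,000--
  m2: --010,000--
  m3: 00--1,000--
  m4: --100,00-0-
  m5: 00--1,00-0-
  m7: -0111,0-111,00--1
  m9: 0-001 ←essential
  m10: --010 ←essential
  m12: --100 ←essential
  m15: 0-111 ←essential
  m17: -0001 ←essential
  m18: --010,1--10
  m20: --100,1-1-0
  m22: 1--10,1-1-0,1011-
  m23: -0111,1011-
  m24: 11--0 ←essential
  m26: --010,1--10,11--0
  m28: --100,1-1-0,11--0
  m30: 1--10,1-1-0,11--0
Essential: --010, --100, -0001, 0-001, 0-111, 11--0
Petrick residual → 00--1, 00-0-, 1011-
Min cover (9 terms): c'de' + cd'e' + b'c'd'e + a'c'd'e + a'cde + a'b'e + a'b'd' + ab'cd + abe'

9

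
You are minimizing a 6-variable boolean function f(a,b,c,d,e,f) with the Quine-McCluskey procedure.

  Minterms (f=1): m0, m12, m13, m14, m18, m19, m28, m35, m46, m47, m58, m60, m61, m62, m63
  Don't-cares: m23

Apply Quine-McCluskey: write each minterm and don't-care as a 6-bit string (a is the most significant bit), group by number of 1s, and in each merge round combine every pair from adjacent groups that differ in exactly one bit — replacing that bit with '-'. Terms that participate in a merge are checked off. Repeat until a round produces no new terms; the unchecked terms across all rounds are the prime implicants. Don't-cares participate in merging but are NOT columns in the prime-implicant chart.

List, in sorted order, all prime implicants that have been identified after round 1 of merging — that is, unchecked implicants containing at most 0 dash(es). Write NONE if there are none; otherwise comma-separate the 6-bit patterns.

000000, 100011

size-2^0 implicants → 000000  001100(✓)  001101(✓)  001110(✓)  010010(✓)  010011(✓)  010111(✓)  011100(✓)  100011  101110(✓)  101111(✓)  111010(✓)  111100(✓)  111101(✓)  111110(✓)  111111(✓)
size-2^1 implicants → -01110  -11100  0-1100  0011-0  00110-  010-11  01001-  1-1110(✓)  1-1111(✓)  10111-(✓)  111-10  1111-0(✓)  1111-1(✓)  11110-(✓)  11111-(✓)
size-2^2 implicants → 1-111-  1111--
Unchecked terms (primes): -01110, -11100, 0-1100, 000000, 0011-0, 00110-, 010-11, 01001-, 1-111-, 100011, 111-10, 1111--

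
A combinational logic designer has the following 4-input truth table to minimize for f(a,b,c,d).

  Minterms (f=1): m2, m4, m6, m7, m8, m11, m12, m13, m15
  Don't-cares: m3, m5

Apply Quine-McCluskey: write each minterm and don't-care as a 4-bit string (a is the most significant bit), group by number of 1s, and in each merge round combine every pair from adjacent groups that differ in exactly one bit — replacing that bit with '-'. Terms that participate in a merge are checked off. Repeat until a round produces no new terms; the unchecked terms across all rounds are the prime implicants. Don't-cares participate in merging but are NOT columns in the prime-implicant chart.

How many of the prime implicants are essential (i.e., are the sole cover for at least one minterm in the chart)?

3

size-2^0 implicants → 0010(✓)  0011(✓)  0100(✓)  0101(✓)  0110(✓)  0111(✓)  1000(✓)  1011(✓)  1100(✓)  1101(✓)  1111(✓)
size-2^1 implicants → -011(✓)  -100(✓)  -101(✓)  -111(✓)  0-10(✓)  0-11(✓)  001-(✓)  01-0(✓)  01-1(✓)  010-(✓)  011-(✓)  1-00  1-11(✓)  11-1(✓)  110-(✓)
size-2^2 implicants → --11  -1-1  -10-  0-1-  01--
Unchecked terms (primes): --11, -1-1, -10-, 0-1-, 01--, 1-00
Minterm coverage:
  m2 ⊆ 0-1- [E]
  m4 ⊆ -10-,01--
  m6 ⊆ 0-1-,01--
  m7 ⊆ --11,-1-1,0-1-,01--
  m8 ⊆ 1-00 [E]
  m11 ⊆ --11 [E]
  m12 ⊆ -10-,1-00
  m13 ⊆ -1-1,-10-
  m15 ⊆ --11,-1-1
E = {--11, 0-1-, 1-00}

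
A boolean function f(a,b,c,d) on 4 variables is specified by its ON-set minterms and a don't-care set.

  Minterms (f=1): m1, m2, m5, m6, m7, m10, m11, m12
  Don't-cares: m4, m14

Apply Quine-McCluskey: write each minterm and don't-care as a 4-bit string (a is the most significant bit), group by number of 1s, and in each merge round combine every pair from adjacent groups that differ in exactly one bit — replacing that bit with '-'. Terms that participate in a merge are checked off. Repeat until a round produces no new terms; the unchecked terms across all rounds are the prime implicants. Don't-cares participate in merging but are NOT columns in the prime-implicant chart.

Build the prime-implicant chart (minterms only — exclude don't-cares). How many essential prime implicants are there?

5

Round 0: 0001✓ 0010✓ 0100✓ 0101✓ 0110✓ 0111✓ 1010✓ 1011✓ 1100✓ 1110✓
Round 1: -010✓ -100✓ -110✓ 0-01 0-10✓ 01-0✓ 01-1✓ 010-✓ 011-✓ 1-10✓ 101- 11-0✓
Round 2: --10 -1-0 01--
PIs = {--10, -1-0, 0-01, 01--, 101-}
Coverage chart:
  m1: 0-01 ←essential
  m2: --10 ←essential
  m5: 0-01,01--
  m6: --10,-1-0,01--
  m7: 01-- ←essential
  m10: --10,101-
  m11: 101- ←essential
  m12: -1-0 ←essential
Essential: --10, -1-0, 0-01, 01--, 101-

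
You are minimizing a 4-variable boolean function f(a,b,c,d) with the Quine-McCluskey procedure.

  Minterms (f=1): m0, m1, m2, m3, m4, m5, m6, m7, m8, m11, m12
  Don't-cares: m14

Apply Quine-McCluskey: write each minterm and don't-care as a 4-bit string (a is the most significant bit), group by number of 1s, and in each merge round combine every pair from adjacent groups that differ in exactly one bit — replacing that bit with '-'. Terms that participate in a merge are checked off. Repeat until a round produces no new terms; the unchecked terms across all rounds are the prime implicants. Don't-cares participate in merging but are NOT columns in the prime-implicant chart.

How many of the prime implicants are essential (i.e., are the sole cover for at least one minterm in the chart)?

3

Round 0: 0000✓ 0001✓ 0010✓ 0011✓ 0100✓ 0101✓ 0110✓ 0111✓ 1000✓ 1011✓ 1100✓ 1110✓
Round 1: -000✓ -011 -100✓ -110✓ 0-00✓ 0-01✓ 0-10✓ 0-11✓ 00-0✓ 00-1✓ 000-✓ 001-✓ 01-0✓ 01-1✓ 010-✓ 011-✓ 1-00✓ 11-0✓
Round 2: --00 -1-0 0--0✓ 0--1✓ 0-0-✓ 0-1-✓ 00--✓ 01--✓
Round 3: 0---
PIs = {--00, -011, -1-0, 0---}
Coverage chart:
  m0: --00,0---
  m1: 0--- ←essential
  m2: 0--- ←essential
  m3: -011,0---
  m4: --00,-1-0,0---
  m5: 0--- ←essential
  m6: -1-0,0---
  m7: 0--- ←essential
  m8: --00 ←essential
  m11: -011 ←essential
  m12: --00,-1-0
Essential: --00, -011, 0---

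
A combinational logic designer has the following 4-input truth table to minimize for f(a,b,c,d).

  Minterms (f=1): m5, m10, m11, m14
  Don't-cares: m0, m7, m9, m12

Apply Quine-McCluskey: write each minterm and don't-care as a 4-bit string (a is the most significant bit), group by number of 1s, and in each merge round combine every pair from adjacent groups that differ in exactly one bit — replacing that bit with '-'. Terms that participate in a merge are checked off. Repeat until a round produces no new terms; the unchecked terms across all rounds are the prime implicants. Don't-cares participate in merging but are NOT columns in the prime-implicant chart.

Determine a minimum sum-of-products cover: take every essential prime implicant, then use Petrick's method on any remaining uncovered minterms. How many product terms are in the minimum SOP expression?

[col 0] 0000, 0101*, 0111*, 1001*, 1010*, 1011*, 1100*, 1110*
[col 1] 01-1, 1-10, 10-1, 101-, 11-0
Prime implicants: 0000, 01-1, 1-10, 10-1, 101-, 11-0
PI chart (minterm → PIs covering it):
  5 | 01-1  (sole → essential)
  10 | 1-10,101-
  11 | 10-1,101-
  14 | 1-10,11-0
Essential prime implicants: 01-1
Petrick residual → 1-10, 10-1
Minimum SOP uses 3 PIs: a'bd + acd' + ab'd

3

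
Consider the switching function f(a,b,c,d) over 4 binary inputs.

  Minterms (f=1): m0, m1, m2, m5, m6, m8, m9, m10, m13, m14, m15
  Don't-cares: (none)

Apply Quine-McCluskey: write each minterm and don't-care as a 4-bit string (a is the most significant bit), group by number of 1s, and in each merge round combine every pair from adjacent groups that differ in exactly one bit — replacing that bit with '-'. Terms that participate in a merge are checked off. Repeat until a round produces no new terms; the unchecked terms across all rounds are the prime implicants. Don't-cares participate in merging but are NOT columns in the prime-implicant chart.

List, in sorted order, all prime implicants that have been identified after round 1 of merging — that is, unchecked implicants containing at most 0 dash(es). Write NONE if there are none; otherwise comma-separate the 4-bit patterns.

NONE

Round 0: 0000✓ 0001✓ 0010✓ 0101✓ 0110✓ 1000✓ 1001✓ 1010✓ 1101✓ 1110✓ 1111✓
Round 1: -000✓ -001✓ -010✓ -101✓ -110✓ 0-01✓ 0-10✓ 00-0✓ 000-✓ 1-01✓ 1-10✓ 10-0✓ 100-✓ 11-1 111-
Round 2: --01 --10 -0-0 -00-
PIs = {--01, --10, -0-0, -00-, 11-1, 111-}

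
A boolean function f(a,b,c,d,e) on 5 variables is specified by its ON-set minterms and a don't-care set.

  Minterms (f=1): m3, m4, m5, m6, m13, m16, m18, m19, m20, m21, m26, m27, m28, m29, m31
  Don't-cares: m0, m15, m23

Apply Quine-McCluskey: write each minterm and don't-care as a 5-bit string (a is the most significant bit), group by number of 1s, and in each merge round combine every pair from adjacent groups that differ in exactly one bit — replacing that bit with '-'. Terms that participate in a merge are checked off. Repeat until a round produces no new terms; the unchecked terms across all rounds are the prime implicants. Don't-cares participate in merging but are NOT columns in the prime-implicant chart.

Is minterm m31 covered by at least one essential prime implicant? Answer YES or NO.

[col 0] 00000*, 00011*, 00100*, 00101*, 00110*, 01101*, 01111*, 10000*, 10010*, 10011*, 10100*, 10101*, 10111*, 11010*, 11011*, 11100*, 11101*, 11111*
[col 1] -0000*, -0011, -0100*, -0101*, -1101*, -1111*, 0-101*, 00-00*, 001-0, 0010-*, 011-1*, 1-010*, 1-011*, 1-100*, 1-101*, 1-111*, 10-00*, 10-11*, 100-0, 1001-*, 101-1*, 1010-*, 11-11*, 1101-*, 111-1*, 1110-*
[col 2] --101, -0-00, -010-, -11-1, 1--11, 1-01-, 1-1-1, 1-10-
Prime implicants: --101, -0-00, -0011, -010-, -11-1, 001-0, 1--11, 1-01-, 1-1-1, 1-10-, 100-0
PI chart (minterm → PIs covering it):
  3 | -0011  (sole → essential)
  4 | -0-00,-010-,001-0
  5 | --101,-010-
  6 | 001-0  (sole → essential)
  13 | --101,-11-1
  16 | -0-00,100-0
  18 | 1-01-,100-0
  19 | -0011,1--11,1-01-
  20 | -0-00,-010-,1-10-
  21 | --101,-010-,1-1-1,1-10-
  26 | 1-01-  (sole → essential)
  27 | 1--11,1-01-
  28 | 1-10-  (sole → essential)
  29 | --101,-11-1,1-1-1,1-10-
  31 | -11-1,1--11,1-1-1
Essential prime implicants: -0011, 001-0, 1-01-, 1-10-

NO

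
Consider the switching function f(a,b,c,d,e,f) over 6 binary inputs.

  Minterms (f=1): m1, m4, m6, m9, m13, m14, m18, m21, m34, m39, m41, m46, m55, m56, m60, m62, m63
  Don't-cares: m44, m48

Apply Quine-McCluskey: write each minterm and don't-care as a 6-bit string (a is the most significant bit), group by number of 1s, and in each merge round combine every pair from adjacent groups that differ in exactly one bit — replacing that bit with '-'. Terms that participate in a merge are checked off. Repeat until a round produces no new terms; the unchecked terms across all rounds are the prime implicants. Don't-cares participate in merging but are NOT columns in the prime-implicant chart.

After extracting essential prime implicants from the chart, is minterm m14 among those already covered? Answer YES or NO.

NO

Round 0: 000001✓ 000100✓ 000110✓ 001001✓ 001101✓ 001110✓ 010010 010101 100010 100111✓ 101001✓ 101100✓ 101110✓ 110000✓ 110111✓ 111000✓ 111100✓ 111110✓ 111111✓
Round 1: -01001 -01110 00-001 00-110 0001-0 001-01 1-0111 1-1100✓ 1-1110✓ 1011-0✓ 11-000 11-111 111-00 1111-0✓ 11111-
Round 2: 1-11-0
PIs = {-01001, -01110, 00-001, 00-110, 0001-0, 001-01, 010010, 010101, 1-0111, 1-11-0, 100010, 11-000, 11-111, 111-00, 11111-}
Coverage chart:
  m1: 00-001 ←essential
  m4: 0001-0 ←essential
  m6: 00-110,0001-0
  m9: -01001,00-001,001-01
  m13: 001-01 ←essential
  m14: -01110,00-110
  m18: 010010 ←essential
  m21: 010101 ←essential
  m34: 100010 ←essential
  m39: 1-0111 ←essential
  m41: -01001 ←essential
  m46: -01110,1-11-0
  m55: 1-0111,11-111
  m56: 11-000,111-00
  m60: 1-11-0,111-00
  m62: 1-11-0,11111-
  m63: 11-111,11111-
Essential: -01001, 00-001, 0001-0, 001-01, 010010, 010101, 1-0111, 100010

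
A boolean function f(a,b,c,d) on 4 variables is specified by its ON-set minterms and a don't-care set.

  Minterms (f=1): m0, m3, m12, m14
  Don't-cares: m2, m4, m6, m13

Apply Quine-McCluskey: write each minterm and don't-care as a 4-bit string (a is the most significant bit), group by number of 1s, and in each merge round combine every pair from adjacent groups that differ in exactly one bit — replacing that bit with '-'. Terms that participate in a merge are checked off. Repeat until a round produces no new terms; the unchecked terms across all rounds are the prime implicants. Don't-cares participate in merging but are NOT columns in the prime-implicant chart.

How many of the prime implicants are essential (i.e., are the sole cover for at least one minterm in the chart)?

Round 0: 0000✓ 0010✓ 0011✓ 0100✓ 0110✓ 1100✓ 1101✓ 1110✓
Round 1: -100✓ -110✓ 0-00✓ 0-10✓ 00-0✓ 001- 01-0✓ 11-0✓ 110-
Round 2: -1-0 0--0
PIs = {-1-0, 0--0, 001-, 110-}
Coverage chart:
  m0: 0--0 ←essential
  m3: 001- ←essential
  m12: -1-0,110-
  m14: -1-0 ←essential
Essential: -1-0, 0--0, 001-

3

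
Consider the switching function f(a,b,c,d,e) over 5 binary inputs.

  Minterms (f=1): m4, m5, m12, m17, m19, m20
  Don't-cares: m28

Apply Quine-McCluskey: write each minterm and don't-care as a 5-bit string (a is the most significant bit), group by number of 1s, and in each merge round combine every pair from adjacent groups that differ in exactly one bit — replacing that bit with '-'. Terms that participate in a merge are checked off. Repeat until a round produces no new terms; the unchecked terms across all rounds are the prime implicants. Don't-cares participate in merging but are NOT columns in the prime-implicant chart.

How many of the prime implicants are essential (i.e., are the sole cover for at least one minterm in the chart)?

size-2^0 implicants → 00100(✓)  00101(✓)  01100(✓)  10001(✓)  10011(✓)  10100(✓)  11100(✓)
size-2^1 implicants → -0100(✓)  -1100(✓)  0-100(✓)  0010-  1-100(✓)  100-1
size-2^2 implicants → --100
Unchecked terms (primes): --100, 0010-, 100-1
Minterm coverage:
  m4 ⊆ --100,0010-
  m5 ⊆ 0010- [E]
  m12 ⊆ --100 [E]
  m17 ⊆ 100-1 [E]
  m19 ⊆ 100-1 [E]
  m20 ⊆ --100 [E]
E = {--100, 0010-, 100-1}

3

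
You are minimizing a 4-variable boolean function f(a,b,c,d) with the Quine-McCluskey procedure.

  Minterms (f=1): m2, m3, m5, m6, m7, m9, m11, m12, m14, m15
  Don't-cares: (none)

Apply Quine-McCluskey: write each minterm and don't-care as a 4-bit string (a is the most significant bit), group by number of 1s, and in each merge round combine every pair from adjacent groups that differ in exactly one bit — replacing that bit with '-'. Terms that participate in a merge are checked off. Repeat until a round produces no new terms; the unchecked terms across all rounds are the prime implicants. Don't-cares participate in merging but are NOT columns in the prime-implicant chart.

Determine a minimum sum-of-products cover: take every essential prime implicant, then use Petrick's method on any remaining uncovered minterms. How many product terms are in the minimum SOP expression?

5

size-2^0 implicants → 0010(✓)  0011(✓)  0101(✓)  0110(✓)  0111(✓)  1001(✓)  1011(✓)  1100(✓)  1110(✓)  1111(✓)
size-2^1 implicants → -011(✓)  -110(✓)  -111(✓)  0-10(✓)  0-11(✓)  001-(✓)  01-1  011-(✓)  1-11(✓)  10-1  11-0  111-(✓)
size-2^2 implicants → --11  -11-  0-1-
Unchecked terms (primes): --11, -11-, 0-1-, 01-1, 10-1, 11-0
Minterm coverage:
  m2 ⊆ 0-1- [E]
  m3 ⊆ --11,0-1-
  m5 ⊆ 01-1 [E]
  m6 ⊆ -11-,0-1-
  m7 ⊆ --11,-11-,0-1-,01-1
  m9 ⊆ 10-1 [E]
  m11 ⊆ --11,10-1
  m12 ⊆ 11-0 [E]
  m14 ⊆ -11-,11-0
  m15 ⊆ --11,-11-
E = {0-1-, 01-1, 10-1, 11-0}
Petrick residual → --11
Cover = cd + a'c + a'bd + ab'd + abd'  |cover|=5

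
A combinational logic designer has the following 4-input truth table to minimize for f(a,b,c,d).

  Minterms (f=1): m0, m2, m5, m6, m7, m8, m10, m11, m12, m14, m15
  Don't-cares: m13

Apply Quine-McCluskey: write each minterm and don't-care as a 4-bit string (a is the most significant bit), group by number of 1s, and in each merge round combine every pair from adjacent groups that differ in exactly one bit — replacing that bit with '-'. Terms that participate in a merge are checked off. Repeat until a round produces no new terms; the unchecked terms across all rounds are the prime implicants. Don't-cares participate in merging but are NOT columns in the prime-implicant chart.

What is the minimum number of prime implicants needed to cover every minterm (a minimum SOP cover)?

5

size-2^0 implicants → 0000(✓)  0010(✓)  0101(✓)  0110(✓)  0111(✓)  1000(✓)  1010(✓)  1011(✓)  1100(✓)  1101(✓)  1110(✓)  1111(✓)
size-2^1 implicants → -000(✓)  -010(✓)  -101(✓)  -110(✓)  -111(✓)  0-10(✓)  00-0(✓)  01-1(✓)  011-(✓)  1-00(✓)  1-10(✓)  1-11(✓)  10-0(✓)  101-(✓)  11-0(✓)  11-1(✓)  110-(✓)  111-(✓)
size-2^2 implicants → --10  -0-0  -1-1  -11-  1--0  1-1-  11--
Unchecked terms (primes): --10, -0-0, -1-1, -11-, 1--0, 1-1-, 11--
Minterm coverage:
  m0 ⊆ -0-0 [E]
  m2 ⊆ --10,-0-0
  m5 ⊆ -1-1 [E]
  m6 ⊆ --10,-11-
  m7 ⊆ -1-1,-11-
  m8 ⊆ -0-0,1--0
  m10 ⊆ --10,-0-0,1--0,1-1-
  m11 ⊆ 1-1- [E]
  m12 ⊆ 1--0,11--
  m14 ⊆ --10,-11-,1--0,1-1-,11--
  m15 ⊆ -1-1,-11-,1-1-,11--
E = {-0-0, -1-1, 1-1-}
Petrick residual → --10, 1--0
Cover = cd' + b'd' + bd + ad' + ac  |cover|=5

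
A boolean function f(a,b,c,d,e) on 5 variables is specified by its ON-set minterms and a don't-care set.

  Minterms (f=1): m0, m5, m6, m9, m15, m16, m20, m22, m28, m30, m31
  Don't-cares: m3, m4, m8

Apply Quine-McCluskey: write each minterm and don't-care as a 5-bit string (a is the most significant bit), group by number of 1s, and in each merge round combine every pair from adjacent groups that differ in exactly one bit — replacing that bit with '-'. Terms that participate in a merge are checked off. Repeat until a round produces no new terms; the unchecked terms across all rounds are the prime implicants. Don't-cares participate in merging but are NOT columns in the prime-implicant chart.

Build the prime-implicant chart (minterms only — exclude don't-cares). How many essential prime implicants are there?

Round 0: 00000✓ 00011 00100✓ 00101✓ 00110✓ 01000✓ 01001✓ 01111✓ 10000✓ 10100✓ 10110✓ 11100✓ 11110✓ 11111✓
Round 1: -0000✓ -0100✓ -0110✓ -1111 0-000 00-00✓ 001-0✓ 0010- 0100- 1-100✓ 1-110✓ 10-00✓ 101-0✓ 111-0✓ 1111-
Round 2: -0-00 -01-0 1-1-0
PIs = {-0-00, -01-0, -1111, 0-000, 00011, 0010-, 0100-, 1-1-0, 1111-}
Coverage chart:
  m0: -0-00,0-000
  m5: 0010- ←essential
  m6: -01-0 ←essential
  m9: 0100- ←essential
  m15: -1111 ←essential
  m16: -0-00 ←essential
  m20: -0-00,-01-0,1-1-0
  m22: -01-0,1-1-0
  m28: 1-1-0 ←essential
  m30: 1-1-0,1111-
  m31: -1111,1111-
Essential: -0-00, -01-0, -1111, 0010-, 0100-, 1-1-0

6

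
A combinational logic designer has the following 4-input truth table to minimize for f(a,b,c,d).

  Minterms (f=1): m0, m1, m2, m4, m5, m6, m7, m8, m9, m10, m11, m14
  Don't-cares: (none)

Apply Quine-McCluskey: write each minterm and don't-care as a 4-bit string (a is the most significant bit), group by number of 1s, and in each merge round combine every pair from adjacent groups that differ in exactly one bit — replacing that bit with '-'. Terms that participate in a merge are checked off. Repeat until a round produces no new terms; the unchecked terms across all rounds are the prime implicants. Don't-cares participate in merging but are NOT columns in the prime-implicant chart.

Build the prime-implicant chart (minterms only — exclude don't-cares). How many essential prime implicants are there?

Round 0: 0000✓ 0001✓ 0010✓ 0100✓ 0101✓ 0110✓ 0111✓ 1000✓ 1001✓ 1010✓ 1011✓ 1110✓
Round 1: -000✓ -001✓ -010✓ -110✓ 0-00✓ 0-01✓ 0-10✓ 00-0✓ 000-✓ 01-0✓ 01-1✓ 010-✓ 011-✓ 1-10✓ 10-0✓ 10-1✓ 100-✓ 101-✓
Round 2: --10 -0-0 -00- 0--0 0-0- 01-- 10--
PIs = {--10, -0-0, -00-, 0--0, 0-0-, 01--, 10--}
Coverage chart:
  m0: -0-0,-00-,0--0,0-0-
  m1: -00-,0-0-
  m2: --10,-0-0,0--0
  m4: 0--0,0-0-,01--
  m5: 0-0-,01--
  m6: --10,0--0,01--
  m7: 01-- ←essential
  m8: -0-0,-00-,10--
  m9: -00-,10--
  m10: --10,-0-0,10--
  m11: 10-- ←essential
  m14: --10 ←essential
Essential: --10, 01--, 10--

3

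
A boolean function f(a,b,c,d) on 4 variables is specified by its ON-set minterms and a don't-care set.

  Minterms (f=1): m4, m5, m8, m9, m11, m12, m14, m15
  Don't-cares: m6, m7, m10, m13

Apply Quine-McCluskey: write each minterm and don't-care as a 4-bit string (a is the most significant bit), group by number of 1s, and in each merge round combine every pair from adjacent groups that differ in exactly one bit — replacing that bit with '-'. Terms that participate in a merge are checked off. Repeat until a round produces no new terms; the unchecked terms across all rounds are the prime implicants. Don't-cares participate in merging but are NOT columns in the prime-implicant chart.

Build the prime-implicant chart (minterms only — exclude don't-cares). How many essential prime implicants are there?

2

size-2^0 implicants → 0100(✓)  0101(✓)  0110(✓)  0111(✓)  1000(✓)  1001(✓)  1010(✓)  1011(✓)  1100(✓)  1101(✓)  1110(✓)  1111(✓)
size-2^1 implicants → -100(✓)  -101(✓)  -110(✓)  -111(✓)  01-0(✓)  01-1(✓)  010-(✓)  011-(✓)  1-00(✓)  1-01(✓)  1-10(✓)  1-11(✓)  10-0(✓)  10-1(✓)  100-(✓)  101-(✓)  11-0(✓)  11-1(✓)  110-(✓)  111-(✓)
size-2^2 implicants → -1-0(✓)  -1-1(✓)  -10-(✓)  -11-(✓)  01--(✓)  1--0(✓)  1--1(✓)  1-0-(✓)  1-1-(✓)  10--(✓)  11--(✓)
size-2^3 implicants → -1--  1---
Unchecked terms (primes): -1--, 1---
Minterm coverage:
  m4 ⊆ -1-- [E]
  m5 ⊆ -1-- [E]
  m8 ⊆ 1--- [E]
  m9 ⊆ 1--- [E]
  m11 ⊆ 1--- [E]
  m12 ⊆ -1--,1---
  m14 ⊆ -1--,1---
  m15 ⊆ -1--,1---
E = {-1--, 1---}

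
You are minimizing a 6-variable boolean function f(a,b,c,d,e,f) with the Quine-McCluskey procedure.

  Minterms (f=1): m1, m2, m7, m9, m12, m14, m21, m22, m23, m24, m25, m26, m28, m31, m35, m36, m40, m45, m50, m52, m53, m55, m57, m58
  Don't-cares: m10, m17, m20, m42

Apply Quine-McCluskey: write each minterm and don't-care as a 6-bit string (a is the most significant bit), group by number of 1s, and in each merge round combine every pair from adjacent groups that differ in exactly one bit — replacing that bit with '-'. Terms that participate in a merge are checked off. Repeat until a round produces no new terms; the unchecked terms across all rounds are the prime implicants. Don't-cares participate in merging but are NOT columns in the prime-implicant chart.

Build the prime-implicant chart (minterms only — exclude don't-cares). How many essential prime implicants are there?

12

size-2^0 implicants → 000001(✓)  000010(✓)  000111(✓)  001001(✓)  001010(✓)  001100(✓)  001110(✓)  010001(✓)  010100(✓)  010101(✓)  010110(✓)  010111(✓)  011000(✓)  011001(✓)  011010(✓)  011100(✓)  011111(✓)  100011  100100(✓)  101000(✓)  101010(✓)  101101  110010(✓)  110100(✓)  110101(✓)  110111(✓)  111001(✓)  111010(✓)
size-2^1 implicants → -01010(✓)  -10100(✓)  -10101(✓)  -10111(✓)  -11001  -11010(✓)  0-0001(✓)  0-0111  0-1001(✓)  0-1010(✓)  0-1100  00-001(✓)  00-010  001-10  0011-0  01-001(✓)  01-100  01-111  010-01  0101-0(✓)  0101-1(✓)  01010-(✓)  01011-(✓)  011-00  0110-0  01100-  1-0100  1-1010(✓)  1010-0  11-010  1101-1(✓)  11010-(✓)
size-2^2 implicants → --1010  -101-1  -1010-  0--001  0101--
Unchecked terms (primes): --1010, -101-1, -1010-, -11001, 0--001, 0-0111, 0-1100, 00-010, 001-10, 0011-0, 01-100, 01-111, 010-01, 0101--, 011-00, 0110-0, 01100-, 1-0100, 100011, 1010-0, 101101, 11-010
Minterm coverage:
  m1 ⊆ 0--001 [E]
  m2 ⊆ 00-010 [E]
  m7 ⊆ 0-0111 [E]
  m9 ⊆ 0--001 [E]
  m12 ⊆ 0-1100,0011-0
  m14 ⊆ 001-10,0011-0
  m21 ⊆ -101-1,-1010-,010-01,0101--
  m22 ⊆ 0101-- [E]
  m23 ⊆ -101-1,0-0111,01-111,0101--
  m24 ⊆ 011-00,0110-0,01100-
  m25 ⊆ -11001,0--001,01100-
  m26 ⊆ --1010,0110-0
  m28 ⊆ 0-1100,01-100,011-00
  m31 ⊆ 01-111 [E]
  m35 ⊆ 100011 [E]
  m36 ⊆ 1-0100 [E]
  m40 ⊆ 1010-0 [E]
  m45 ⊆ 101101 [E]
  m50 ⊆ 11-010 [E]
  m52 ⊆ -1010-,1-0100
  m53 ⊆ -101-1,-1010-
  m55 ⊆ -101-1 [E]
  m57 ⊆ -11001 [E]
  m58 ⊆ --1010,11-010
E = {-101-1, -11001, 0--001, 0-0111, 00-010, 01-111, 0101--, 1-0100, 100011, 1010-0, 101101, 11-010}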